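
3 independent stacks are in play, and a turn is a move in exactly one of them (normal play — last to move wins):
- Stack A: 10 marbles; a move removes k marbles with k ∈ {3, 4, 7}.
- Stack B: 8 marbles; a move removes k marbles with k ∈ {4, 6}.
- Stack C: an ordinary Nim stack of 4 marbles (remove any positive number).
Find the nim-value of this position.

6

Build the Grundy sequence for stack A with g(k) = mex{g(k−s) : s ∈ {3, 4, 7}, s ≤ k}:
g(0) = mex{} = 0
g(1) = mex{} = 0
g(2) = mex{} = 0
g(3) = mex{0} = 1
g(4) = mex{0} = 1
g(5) = mex{0} = 1
g(6) = mex{0,1} = 2
g(7) = mex{0,1} = 2
g(8) = mex{0,1} = 2
g(9) = mex{0,1,2} = 3
g(10) = mex{1,2} = 0
So g(10) = 0.
Build the Grundy sequence for stack B with g(k) = mex{g(k−s) : s ∈ {4, 6}, s ≤ k}:
g(0) = mex{} = 0
g(1) = mex{} = 0
g(2) = mex{} = 0
g(3) = mex{} = 0
g(4) = mex{0} = 1
g(5) = mex{0} = 1
g(6) = mex{0} = 1
g(7) = mex{0} = 1
g(8) = mex{0,1} = 2
So g(8) = 2.
Stack C is a plain Nim stack of size 4, so its Grundy value is 4.
By the Sprague-Grundy theorem, the Grundy value of a sum of independent games is the XOR of the component values.
Combined value = 0 ⊕ 2 ⊕ 4 = 6.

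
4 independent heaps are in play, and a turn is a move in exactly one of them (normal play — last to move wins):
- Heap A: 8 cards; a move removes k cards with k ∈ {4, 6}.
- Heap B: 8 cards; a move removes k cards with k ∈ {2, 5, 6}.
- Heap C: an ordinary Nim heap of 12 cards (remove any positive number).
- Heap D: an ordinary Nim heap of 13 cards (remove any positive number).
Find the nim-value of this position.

For heap A, compute g(0), g(1), … with moves {4, 6}:
k:     0  1  2  3  4  5  6  7  8
g(k):  0  0  0  0  1  1  1  1  2
So g(8) = 2.
Build the Grundy sequence for heap B with g(k) = mex{g(k−s) : s ∈ {2, 5, 6}, s ≤ k}:
g(0) = mex{} = 0
g(1) = mex{} = 0
g(2) = mex{0} = 1
g(3) = mex{0} = 1
g(4) = mex{1} = 0
g(5) = mex{0,1} = 2
g(6) = mex{0} = 1
g(7) = mex{0,1,2} = 3
g(8) = mex{1} = 0
So g(8) = 0.
Heap C is a plain Nim heap of size 12, so its Grundy value is 12.
Heap D is a plain Nim heap of size 13, so its Grundy value is 13.
By the Sprague-Grundy theorem, the Grundy value of a sum of independent games is the XOR of the component values.
Combined value = 2 ⊕ 0 ⊕ 12 ⊕ 13 = 3.

3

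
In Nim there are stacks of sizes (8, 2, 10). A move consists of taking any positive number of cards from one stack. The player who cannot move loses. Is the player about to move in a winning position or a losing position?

Losing position

Nim-sum: 8 XOR 2 XOR 10 = 0.
The nim-sum is 0, so this is a P-position: the player to move is in a losing position under optimal play.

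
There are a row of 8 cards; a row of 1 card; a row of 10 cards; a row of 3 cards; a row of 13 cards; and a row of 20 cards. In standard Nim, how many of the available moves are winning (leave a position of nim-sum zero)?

1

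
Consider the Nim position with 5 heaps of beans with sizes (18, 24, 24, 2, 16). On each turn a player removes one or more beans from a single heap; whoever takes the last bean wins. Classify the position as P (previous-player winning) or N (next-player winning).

Bitwise XOR of the heap sizes:
  10010  (18)
  11000  (24)
  11000  (24)
  00010  (2)
  10000  (16)
  -----
  00000  (0)
The nim-sum is 0, so this is a P-position: the player to move is in a losing position under optimal play.

P-position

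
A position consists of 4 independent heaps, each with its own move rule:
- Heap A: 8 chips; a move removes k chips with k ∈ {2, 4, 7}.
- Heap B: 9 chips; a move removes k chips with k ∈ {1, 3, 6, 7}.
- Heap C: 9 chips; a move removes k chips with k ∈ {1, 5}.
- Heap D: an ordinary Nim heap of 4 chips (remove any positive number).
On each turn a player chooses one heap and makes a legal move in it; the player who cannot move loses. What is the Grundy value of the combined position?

Grundy values for heap A (subtraction set {2, 4, 7}):
k:     0  1  2  3  4  5  6  7  8
g(k):  0  0  1  1  2  2  0  3  1
So g(8) = 1.
Build the Grundy sequence for heap B with g(k) = mex{g(k−s) : s ∈ {1, 3, 6, 7}, s ≤ k}:
g(0) = mex{} = 0
g(1) = mex{0} = 1
g(2) = mex{1} = 0
g(3) = mex{0} = 1
g(4) = mex{1} = 0
g(5) = mex{0} = 1
g(6) = mex{0,1} = 2
g(7) = mex{0,1,2} = 3
g(8) = mex{0,1,3} = 2
g(9) = mex{0,1,2} = 3
So g(9) = 3.
Grundy values for heap C (subtraction set {1, 5}):
k:     0  1  2  3  4  5  6  7  8  9
g(k):  0  1  0  1  0  1  0  1  0  1
So g(9) = 1.
Heap D is a plain Nim heap of size 4, so its Grundy value is 4.
By the Sprague-Grundy theorem, the Grundy value of a sum of independent games is the XOR of the component values.
Combined value = 1 ⊕ 3 ⊕ 1 ⊕ 4 = 7.

7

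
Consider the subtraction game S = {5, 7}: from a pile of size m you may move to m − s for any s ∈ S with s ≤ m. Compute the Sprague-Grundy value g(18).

Compute g(0), g(1), … for moves {5, 7}:
k:     0  1  2  3  4  5  6  7  8  9 10 11 12 13 14 15 16 17 18
g(k):  0  0  0  0  0  1  1  1  1  1  2  2  0  0  0  0  0  1  1
So g(18) = 1.

1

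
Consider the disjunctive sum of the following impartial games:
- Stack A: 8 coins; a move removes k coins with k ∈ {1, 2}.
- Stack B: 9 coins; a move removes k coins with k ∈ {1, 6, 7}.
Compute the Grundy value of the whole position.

For stack A, compute g(0), g(1), … with moves {1, 2}:
k:     0  1  2  3  4  5  6  7  8
g(k):  0  1  2  0  1  2  0  1  2
So g(8) = 2.
Build the Grundy sequence for stack B with g(k) = mex{g(k−s) : s ∈ {1, 6, 7}, s ≤ k}:
g(0) = mex{} = 0
g(1) = mex{0} = 1
g(2) = mex{1} = 0
g(3) = mex{0} = 1
g(4) = mex{1} = 0
g(5) = mex{0} = 1
g(6) = mex{0,1} = 2
g(7) = mex{0,1,2} = 3
g(8) = mex{0,1,3} = 2
g(9) = mex{0,1,2} = 3
So g(9) = 3.
The value of a disjunctive sum is the nim-sum of the parts.
Combined value = 2 ⊕ 3 = 1.

1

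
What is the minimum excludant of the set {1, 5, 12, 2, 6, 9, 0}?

The values 0, 1, 2 are all present; 3 is the first non-negative integer missing from the set.

3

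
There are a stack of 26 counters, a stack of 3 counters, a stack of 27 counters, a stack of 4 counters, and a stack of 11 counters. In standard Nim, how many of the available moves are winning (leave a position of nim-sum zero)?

Bitwise XOR of the heap sizes:
  11010  (26)
  00011  (3)
  11011  (27)
  00100  (4)
  01011  (11)
  -----
  01101  (13)
The overall nim-sum is X = 13. A stack of size p has a winning move iff p XOR X < p (reduce it to p XOR X).
  26: 26 XOR 13 = 23 < 26 — winning move (to 23).
  3: 3 XOR 13 = 14 ≥ 3 — no move.
  27: 27 XOR 13 = 22 < 27 — winning move (to 22).
  4: 4 XOR 13 = 9 ≥ 4 — no move.
  11: 11 XOR 13 = 6 < 11 — winning move (to 6).
That gives 3 winning moves.

3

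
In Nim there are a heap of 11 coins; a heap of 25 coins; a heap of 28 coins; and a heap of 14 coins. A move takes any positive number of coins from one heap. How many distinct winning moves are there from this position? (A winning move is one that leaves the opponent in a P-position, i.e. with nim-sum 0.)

0

Compute the nim-sum pairwise:
11 ^ 25 = 18
18 ^ 28 = 14
14 ^ 14 = 0
The nim-sum is already 0, so every move leaves a nonzero nim-sum — there are no winning moves.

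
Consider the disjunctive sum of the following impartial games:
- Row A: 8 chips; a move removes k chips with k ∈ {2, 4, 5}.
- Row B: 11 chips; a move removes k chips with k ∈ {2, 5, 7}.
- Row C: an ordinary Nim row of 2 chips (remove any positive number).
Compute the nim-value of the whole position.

1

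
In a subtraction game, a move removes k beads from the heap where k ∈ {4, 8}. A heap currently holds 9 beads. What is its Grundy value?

Compute g(0), g(1), … for moves {4, 8}:
k:     0  1  2  3  4  5  6  7  8  9
g(k):  0  0  0  0  1  1  1  1  2  2
So g(9) = 2.

2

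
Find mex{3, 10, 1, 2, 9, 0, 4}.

5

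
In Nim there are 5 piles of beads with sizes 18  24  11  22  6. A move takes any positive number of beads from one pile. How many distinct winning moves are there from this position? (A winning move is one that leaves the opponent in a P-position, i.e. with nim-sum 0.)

Nim-sum: 18 ⊕ 24 ⊕ 11 ⊕ 22 ⊕ 6 = 17.
The overall nim-sum is X = 17. A pile of size p has a winning move iff p XOR X < p (reduce it to p XOR X).
  18: 18 XOR 17 = 3 < 18 — winning move (to 3).
  24: 24 XOR 17 = 9 < 24 — winning move (to 9).
  11: 11 XOR 17 = 26 ≥ 11 — no move.
  22: 22 XOR 17 = 7 < 22 — winning move (to 7).
  6: 6 XOR 17 = 23 ≥ 6 — no move.
That gives 3 winning moves.

3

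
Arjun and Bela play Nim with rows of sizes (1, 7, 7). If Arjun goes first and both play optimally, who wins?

Nim-sum: 1 ^ 7 ^ 7 = 1.
The nim-sum is 1 ≠ 0, so this is an N-position: the player to move can win; Arjun has a winning move.

Arjun wins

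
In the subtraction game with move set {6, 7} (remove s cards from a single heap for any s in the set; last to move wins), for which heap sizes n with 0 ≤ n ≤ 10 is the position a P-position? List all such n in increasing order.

Build the Grundy sequence with g(k) = mex{g(k−s) : s ∈ {6, 7}, s ≤ k}:
g(0) = mex{} = 0
g(1) = mex{} = 0
g(2) = mex{} = 0
g(3) = mex{} = 0
g(4) = mex{} = 0
g(5) = mex{} = 0
g(6) = mex{0} = 1
g(7) = mex{0} = 1
g(8) = mex{0} = 1
g(9) = mex{0} = 1
g(10) = mex{0} = 1
The P-positions (g = 0) in 0..10 are 0, 1, 2, 3, 4, 5.

0, 1, 2, 3, 4, 5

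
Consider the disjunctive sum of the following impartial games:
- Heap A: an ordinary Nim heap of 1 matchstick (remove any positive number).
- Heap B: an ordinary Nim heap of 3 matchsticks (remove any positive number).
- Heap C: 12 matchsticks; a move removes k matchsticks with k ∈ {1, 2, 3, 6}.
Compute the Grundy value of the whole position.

2

Heap A is a plain Nim heap of size 1, so its Grundy value is 1.
Heap B is a plain Nim heap of size 3, so its Grundy value is 3.
For heap C, compute g(0), g(1), … with moves {1, 2, 3, 6}:
g(0) = mex{} = 0
g(1) = mex{0} = 1
g(2) = mex{0,1} = 2
g(3) = mex{0,1,2} = 3
g(4) = mex{1,2,3} = 0
g(5) = mex{0,2,3} = 1
g(6) = mex{0,1,3} = 2
g(7) = mex{0,1,2} = 3
g(8) = mex{1,2,3} = 0
g(9) = mex{0,2,3} = 1
g(10) = mex{0,1,3} = 2
g(11) = mex{0,1,2} = 3
g(12) = mex{1,2,3} = 0
So g(12) = 0.
By the Sprague-Grundy theorem, the Grundy value of a sum of independent games is the XOR of the component values.
Combined value = 1 ⊕ 3 ⊕ 0 = 2.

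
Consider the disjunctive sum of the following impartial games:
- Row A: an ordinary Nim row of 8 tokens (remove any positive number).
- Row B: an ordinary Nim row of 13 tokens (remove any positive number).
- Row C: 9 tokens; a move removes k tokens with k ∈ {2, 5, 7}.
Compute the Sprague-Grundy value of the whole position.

7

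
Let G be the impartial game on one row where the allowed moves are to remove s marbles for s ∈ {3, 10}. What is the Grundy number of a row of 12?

2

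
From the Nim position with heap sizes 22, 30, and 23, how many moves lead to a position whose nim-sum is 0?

Write each in binary and XOR column by column:
  10110  (22)
  11110  (30)
  10111  (23)
  -----
  11111  (31)
The overall nim-sum is X = 31. A heap of size p has a winning move iff p XOR X < p (reduce it to p XOR X).
  22: 22 XOR 31 = 9 < 22 — winning move (to 9).
  30: 30 XOR 31 = 1 < 30 — winning move (to 1).
  23: 23 XOR 31 = 8 < 23 — winning move (to 8).
That gives 3 winning moves.

3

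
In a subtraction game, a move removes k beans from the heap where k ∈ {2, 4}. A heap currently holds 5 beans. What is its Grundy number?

2

Build the Grundy sequence with g(k) = mex{g(k−s) : s ∈ {2, 4}, s ≤ k}:
k:     0  1  2  3  4  5
g(k):  0  0  1  1  2  2
So g(5) = 2.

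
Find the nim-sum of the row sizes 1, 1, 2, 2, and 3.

Nim-sum: 1 XOR 1 XOR 2 XOR 2 XOR 3 = 3.

3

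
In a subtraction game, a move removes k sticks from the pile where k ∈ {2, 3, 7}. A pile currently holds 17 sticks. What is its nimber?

1

Grundy values for subtraction set {2, 3, 7}:
k:     0  1  2  3  4  5  6  7  8  9 10 11 12 13 14 15 16 17
g(k):  0  0  1  1  2  0  0  1  1  2  0  0  1  1  2  0  0  1
So g(17) = 1.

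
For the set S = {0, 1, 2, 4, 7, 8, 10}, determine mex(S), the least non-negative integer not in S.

3

The values 0, 1, 2 are all present; 3 is the first non-negative integer missing from the set.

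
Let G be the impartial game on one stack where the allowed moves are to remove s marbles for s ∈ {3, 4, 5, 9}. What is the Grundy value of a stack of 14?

Build the Grundy sequence with g(k) = mex{g(k−s) : s ∈ {3, 4, 5, 9}, s ≤ k}:
g(0) = mex{} = 0
g(1) = mex{} = 0
g(2) = mex{} = 0
g(3) = mex{0} = 1
g(4) = mex{0} = 1
g(5) = mex{0} = 1
g(6) = mex{0,1} = 2
g(7) = mex{0,1} = 2
g(8) = mex{1} = 0
g(9) = mex{0,1,2} = 3
g(10) = mex{0,1,2} = 3
g(11) = mex{0,2} = 1
g(12) = mex{0,1,2,3} = 4
g(13) = mex{0,1,3} = 2
g(14) = mex{1,3} = 0
So g(14) = 0.

0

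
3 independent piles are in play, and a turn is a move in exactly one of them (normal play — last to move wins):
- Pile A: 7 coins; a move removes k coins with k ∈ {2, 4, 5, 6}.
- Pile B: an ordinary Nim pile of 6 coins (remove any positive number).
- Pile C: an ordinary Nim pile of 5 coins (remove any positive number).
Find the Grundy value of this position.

Build the Grundy sequence for pile A with g(k) = mex{g(k−s) : s ∈ {2, 4, 5, 6}, s ≤ k}:
k:     0  1  2  3  4  5  6  7
g(k):  0  0  1  1  2  2  3  3
So g(7) = 3.
Pile B is a plain Nim pile of size 6, so its Grundy value is 6.
Pile C is a plain Nim pile of size 5, so its Grundy value is 5.
By the Sprague-Grundy theorem, the Grundy value of a sum of independent games is the XOR of the component values.
Combined value = 3 ⊕ 6 ⊕ 5 = 0.

0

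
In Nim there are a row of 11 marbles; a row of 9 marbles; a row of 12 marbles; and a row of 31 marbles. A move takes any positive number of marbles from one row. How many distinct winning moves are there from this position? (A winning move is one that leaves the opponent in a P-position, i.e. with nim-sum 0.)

1

Nim-sum: 11 ^ 9 ^ 12 ^ 31 = 17.
The overall nim-sum is X = 17. A row of size p has a winning move iff p XOR X < p (reduce it to p XOR X).
  11: 11 XOR 17 = 26 ≥ 11 — no move.
  9: 9 XOR 17 = 24 ≥ 9 — no move.
  12: 12 XOR 17 = 29 ≥ 12 — no move.
  31: 31 XOR 17 = 14 < 31 — winning move (to 14).
That gives 1 winning move.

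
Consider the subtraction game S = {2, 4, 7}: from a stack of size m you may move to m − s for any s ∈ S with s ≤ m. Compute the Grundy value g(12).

Grundy values for subtraction set {2, 4, 7}:
g(0) = mex{} = 0
g(1) = mex{} = 0
g(2) = mex{0} = 1
g(3) = mex{0} = 1
g(4) = mex{0,1} = 2
g(5) = mex{0,1} = 2
g(6) = mex{1,2} = 0
g(7) = mex{0,1,2} = 3
g(8) = mex{0,2} = 1
g(9) = mex{1,2,3} = 0
g(10) = mex{0,1} = 2
g(11) = mex{0,2,3} = 1
g(12) = mex{1,2} = 0
So g(12) = 0.

0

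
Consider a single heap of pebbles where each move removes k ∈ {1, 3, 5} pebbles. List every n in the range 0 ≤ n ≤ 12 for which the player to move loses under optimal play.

0, 2, 4, 6, 8, 10, 12

Compute g(0), g(1), … for moves {1, 3, 5}:
g(0) = mex{} = 0
g(1) = mex{0} = 1
g(2) = mex{1} = 0
g(3) = mex{0} = 1
g(4) = mex{1} = 0
g(5) = mex{0} = 1
g(6) = mex{1} = 0
g(7) = mex{0} = 1
g(8) = mex{1} = 0
g(9) = mex{0} = 1
g(10) = mex{1} = 0
g(11) = mex{0} = 1
g(12) = mex{1} = 0
The P-positions (g = 0) in 0..12 are 0, 2, 4, 6, 8, 10, 12.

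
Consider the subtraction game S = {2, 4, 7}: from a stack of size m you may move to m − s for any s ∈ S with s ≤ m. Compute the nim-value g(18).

0

Compute g(0), g(1), … for moves {2, 4, 7}:
k:     0  1  2  3  4  5  6  7  8  9 10 11 12 13 14 15 16 17 18
g(k):  0  0  1  1  2  2  0  3  1  0  2  1  0  2  1  0  2  1  0
So g(18) = 0.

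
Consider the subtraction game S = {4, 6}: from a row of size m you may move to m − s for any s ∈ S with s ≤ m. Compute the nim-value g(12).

Grundy values for subtraction set {4, 6}:
g(0) = mex{} = 0
g(1) = mex{} = 0
g(2) = mex{} = 0
g(3) = mex{} = 0
g(4) = mex{0} = 1
g(5) = mex{0} = 1
g(6) = mex{0} = 1
g(7) = mex{0} = 1
g(8) = mex{0,1} = 2
g(9) = mex{0,1} = 2
g(10) = mex{1} = 0
g(11) = mex{1} = 0
g(12) = mex{1,2} = 0
So g(12) = 0.

0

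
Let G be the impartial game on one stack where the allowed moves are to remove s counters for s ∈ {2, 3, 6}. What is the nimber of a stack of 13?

Build the Grundy sequence with g(k) = mex{g(k−s) : s ∈ {2, 3, 6}, s ≤ k}:
g(0) = mex{} = 0
g(1) = mex{} = 0
g(2) = mex{0} = 1
g(3) = mex{0} = 1
g(4) = mex{0,1} = 2
g(5) = mex{1} = 0
g(6) = mex{0,1,2} = 3
g(7) = mex{0,2} = 1
g(8) = mex{0,1,3} = 2
g(9) = mex{1,3} = 0
g(10) = mex{1,2} = 0
g(11) = mex{0,2} = 1
g(12) = mex{0,3} = 1
g(13) = mex{0,1} = 2
So g(13) = 2.

2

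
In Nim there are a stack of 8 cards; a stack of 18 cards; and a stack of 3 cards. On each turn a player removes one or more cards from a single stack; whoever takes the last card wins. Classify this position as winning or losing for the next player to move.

Compute the nim-sum pairwise:
8 ⊕ 18 = 26
26 ⊕ 3 = 25
The nim-sum is 25 ≠ 0, so this is an N-position: the player to move can win.

Winning position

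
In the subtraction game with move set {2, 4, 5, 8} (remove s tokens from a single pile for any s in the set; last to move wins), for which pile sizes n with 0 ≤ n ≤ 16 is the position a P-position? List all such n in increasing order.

0, 1, 7, 10, 13, 16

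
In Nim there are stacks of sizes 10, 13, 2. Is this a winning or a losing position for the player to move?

Nim-sum: 10 ^ 13 ^ 2 = 5.
The nim-sum is 5 ≠ 0, so this is an N-position: the player to move can win.

Winning position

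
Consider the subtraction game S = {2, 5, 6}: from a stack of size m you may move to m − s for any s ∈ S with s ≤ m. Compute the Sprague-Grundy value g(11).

0

Compute g(0), g(1), … for moves {2, 5, 6}:
g(0) = mex{} = 0
g(1) = mex{} = 0
g(2) = mex{0} = 1
g(3) = mex{0} = 1
g(4) = mex{1} = 0
g(5) = mex{0,1} = 2
g(6) = mex{0} = 1
g(7) = mex{0,1,2} = 3
g(8) = mex{1} = 0
g(9) = mex{0,1,3} = 2
g(10) = mex{0,2} = 1
g(11) = mex{1,2} = 0
So g(11) = 0.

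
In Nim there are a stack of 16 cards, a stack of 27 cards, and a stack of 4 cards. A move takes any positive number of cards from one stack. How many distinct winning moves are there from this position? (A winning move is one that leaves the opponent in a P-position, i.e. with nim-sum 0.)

1

Bitwise XOR of the heap sizes:
  10000  (16)
  11011  (27)
  00100  (4)
  -----
  01111  (15)
The overall nim-sum is X = 15. A stack of size p has a winning move iff p XOR X < p (reduce it to p XOR X).
  16: 16 XOR 15 = 31 ≥ 16 — no move.
  27: 27 XOR 15 = 20 < 27 — winning move (to 20).
  4: 4 XOR 15 = 11 ≥ 4 — no move.
That gives 1 winning move.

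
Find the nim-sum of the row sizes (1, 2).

3

Nim-sum: 1 ^ 2 = 3.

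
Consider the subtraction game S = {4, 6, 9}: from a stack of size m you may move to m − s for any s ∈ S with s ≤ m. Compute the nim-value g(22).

2

Build the Grundy sequence with g(k) = mex{g(k−s) : s ∈ {4, 6, 9}, s ≤ k}:
k:     0  1  2  3  4  5  6  7  8  9 10 11 12 13 14 15 16 17 18 19 20 21 22
g(k):  0  0  0  0  1  1  1  1  2  2  2  2  3  0  0  0  0  1  1  1  1  2  2
So g(22) = 2.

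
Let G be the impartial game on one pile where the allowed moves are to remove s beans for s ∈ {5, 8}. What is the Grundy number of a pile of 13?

0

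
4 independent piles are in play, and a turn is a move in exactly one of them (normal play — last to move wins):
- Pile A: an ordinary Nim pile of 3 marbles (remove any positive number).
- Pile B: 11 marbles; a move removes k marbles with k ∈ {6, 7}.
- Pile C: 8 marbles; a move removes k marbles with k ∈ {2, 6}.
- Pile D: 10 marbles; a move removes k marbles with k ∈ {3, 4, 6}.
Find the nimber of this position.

2

Pile A is a plain Nim pile of size 3, so its Grundy value is 3.
Grundy values for pile B (subtraction set {6, 7}):
g(0) = mex{} = 0
g(1) = mex{} = 0
g(2) = mex{} = 0
g(3) = mex{} = 0
g(4) = mex{} = 0
g(5) = mex{} = 0
g(6) = mex{0} = 1
g(7) = mex{0} = 1
g(8) = mex{0} = 1
g(9) = mex{0} = 1
g(10) = mex{0} = 1
g(11) = mex{0} = 1
So g(11) = 1.
Grundy values for pile C (subtraction set {2, 6}):
k:     0  1  2  3  4  5  6  7  8
g(k):  0  0  1  1  0  0  1  1  0
So g(8) = 0.
Grundy values for pile D (subtraction set {3, 4, 6}):
g(0) = mex{} = 0
g(1) = mex{} = 0
g(2) = mex{} = 0
g(3) = mex{0} = 1
g(4) = mex{0} = 1
g(5) = mex{0} = 1
g(6) = mex{0,1} = 2
g(7) = mex{0,1} = 2
g(8) = mex{0,1} = 2
g(9) = mex{1,2} = 0
g(10) = mex{1,2} = 0
So g(10) = 0.
By the Sprague-Grundy theorem, the Grundy value of a sum of independent games is the XOR of the component values.
Combined value = 3 ⊕ 1 ⊕ 0 ⊕ 0 = 2.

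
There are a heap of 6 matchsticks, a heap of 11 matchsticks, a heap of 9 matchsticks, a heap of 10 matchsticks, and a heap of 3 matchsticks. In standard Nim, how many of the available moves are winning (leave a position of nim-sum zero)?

Compute the nim-sum pairwise:
6 ⊕ 11 = 13
13 ⊕ 9 = 4
4 ⊕ 10 = 14
14 ⊕ 3 = 13
The overall nim-sum is X = 13. A heap of size p has a winning move iff p XOR X < p (reduce it to p XOR X).
  6: 6 XOR 13 = 11 ≥ 6 — no move.
  11: 11 XOR 13 = 6 < 11 — winning move (to 6).
  9: 9 XOR 13 = 4 < 9 — winning move (to 4).
  10: 10 XOR 13 = 7 < 10 — winning move (to 7).
  3: 3 XOR 13 = 14 ≥ 3 — no move.
That gives 3 winning moves.

3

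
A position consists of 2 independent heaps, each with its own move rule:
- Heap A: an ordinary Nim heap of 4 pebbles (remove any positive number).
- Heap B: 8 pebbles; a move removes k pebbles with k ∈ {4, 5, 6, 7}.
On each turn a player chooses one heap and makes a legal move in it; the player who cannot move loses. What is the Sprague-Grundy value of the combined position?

Heap A is a plain Nim heap of size 4, so its Grundy value is 4.
Build the Grundy sequence for heap B with g(k) = mex{g(k−s) : s ∈ {4, 5, 6, 7}, s ≤ k}:
g(0) = mex{} = 0
g(1) = mex{} = 0
g(2) = mex{} = 0
g(3) = mex{} = 0
g(4) = mex{0} = 1
g(5) = mex{0} = 1
g(6) = mex{0} = 1
g(7) = mex{0} = 1
g(8) = mex{0,1} = 2
So g(8) = 2.
The value of a disjunctive sum is the nim-sum of the parts.
Combined value = 4 ⊕ 2 = 6.

6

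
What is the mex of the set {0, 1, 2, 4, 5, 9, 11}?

The values 0, 1, 2 are all present; 3 is the first non-negative integer missing from the set.

3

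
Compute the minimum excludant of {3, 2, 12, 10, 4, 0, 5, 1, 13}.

The values 0, 1, 2, 3, 4, 5 are all present; 6 is the first non-negative integer missing from the set.

6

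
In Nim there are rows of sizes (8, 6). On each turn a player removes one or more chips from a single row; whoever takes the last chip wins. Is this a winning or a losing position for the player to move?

Winning position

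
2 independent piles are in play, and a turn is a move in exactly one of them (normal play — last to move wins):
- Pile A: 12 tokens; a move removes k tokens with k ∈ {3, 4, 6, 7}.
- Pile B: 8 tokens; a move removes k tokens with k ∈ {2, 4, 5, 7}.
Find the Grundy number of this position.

4

Grundy values for pile A (subtraction set {3, 4, 6, 7}):
g(0) = mex{} = 0
g(1) = mex{} = 0
g(2) = mex{} = 0
g(3) = mex{0} = 1
g(4) = mex{0} = 1
g(5) = mex{0} = 1
g(6) = mex{0,1} = 2
g(7) = mex{0,1} = 2
g(8) = mex{0,1} = 2
g(9) = mex{0,1,2} = 3
g(10) = mex{1,2} = 0
g(11) = mex{1,2} = 0
g(12) = mex{1,2,3} = 0
So g(12) = 0.
For pile B, compute g(0), g(1), … with moves {2, 4, 5, 7}:
g(0) = mex{} = 0
g(1) = mex{} = 0
g(2) = mex{0} = 1
g(3) = mex{0} = 1
g(4) = mex{0,1} = 2
g(5) = mex{0,1} = 2
g(6) = mex{0,1,2} = 3
g(7) = mex{0,1,2} = 3
g(8) = mex{0,1,2,3} = 4
So g(8) = 4.
The value of a disjunctive sum is the nim-sum of the parts.
Combined value = 0 XOR 4 = 4.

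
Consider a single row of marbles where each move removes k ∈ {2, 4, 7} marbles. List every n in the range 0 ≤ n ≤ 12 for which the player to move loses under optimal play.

0, 1, 6, 9, 12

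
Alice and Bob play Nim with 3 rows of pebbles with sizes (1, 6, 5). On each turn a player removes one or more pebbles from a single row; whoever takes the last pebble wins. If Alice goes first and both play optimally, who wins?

Alice wins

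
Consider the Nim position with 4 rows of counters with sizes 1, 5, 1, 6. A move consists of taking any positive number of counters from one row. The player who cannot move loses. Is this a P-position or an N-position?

N-position

Compute the nim-sum pairwise:
1 ^ 5 = 4
4 ^ 1 = 5
5 ^ 6 = 3
The nim-sum is 3 ≠ 0, so this is an N-position: the player to move can win.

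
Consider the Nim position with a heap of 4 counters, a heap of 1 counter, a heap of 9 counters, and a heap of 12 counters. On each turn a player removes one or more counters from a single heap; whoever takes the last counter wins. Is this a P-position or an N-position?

In binary:
  0100  (4)
  0001  (1)
  1001  (9)
  1100  (12)
  ----
  0000  (0)
The nim-sum is 0, so this is a P-position: the player to move is in a losing position under optimal play.

P-position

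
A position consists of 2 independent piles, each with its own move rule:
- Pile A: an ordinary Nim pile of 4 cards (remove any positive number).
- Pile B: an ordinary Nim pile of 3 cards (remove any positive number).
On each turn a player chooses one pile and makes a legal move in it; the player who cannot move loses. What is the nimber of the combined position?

Pile A is a plain Nim pile of size 4, so its Grundy value is 4.
Pile B is a plain Nim pile of size 3, so its Grundy value is 3.
The value of a disjunctive sum is the nim-sum of the parts.
Combined value = 4 XOR 3 = 7.

7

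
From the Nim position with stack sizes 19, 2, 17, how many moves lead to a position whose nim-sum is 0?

0

Nim-sum: 19 ⊕ 2 ⊕ 17 = 0.
The nim-sum is already 0, so every move leaves a nonzero nim-sum — there are no winning moves.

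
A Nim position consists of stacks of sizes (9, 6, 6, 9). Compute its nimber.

0

Compute the nim-sum pairwise:
9 ^ 6 = 15
15 ^ 6 = 9
9 ^ 9 = 0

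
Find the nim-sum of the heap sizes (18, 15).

Nim-sum: 18 ^ 15 = 29.

29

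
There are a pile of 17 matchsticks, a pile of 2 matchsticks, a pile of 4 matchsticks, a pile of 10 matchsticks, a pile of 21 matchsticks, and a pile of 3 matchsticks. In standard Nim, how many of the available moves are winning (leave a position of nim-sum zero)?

Nim-sum: 17 ⊕ 2 ⊕ 4 ⊕ 10 ⊕ 21 ⊕ 3 = 11.
The overall nim-sum is X = 11. A pile of size p has a winning move iff p XOR X < p (reduce it to p XOR X).
  17: 17 XOR 11 = 26 ≥ 17 — no move.
  2: 2 XOR 11 = 9 ≥ 2 — no move.
  4: 4 XOR 11 = 15 ≥ 4 — no move.
  10: 10 XOR 11 = 1 < 10 — winning move (to 1).
  21: 21 XOR 11 = 30 ≥ 21 — no move.
  3: 3 XOR 11 = 8 ≥ 3 — no move.
That gives 1 winning move.

1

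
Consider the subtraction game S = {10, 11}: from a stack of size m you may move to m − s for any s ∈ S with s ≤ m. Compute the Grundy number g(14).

Grundy values for subtraction set {10, 11}:
g(0) = mex{} = 0
g(1) = mex{} = 0
g(2) = mex{} = 0
g(3) = mex{} = 0
g(4) = mex{} = 0
g(5) = mex{} = 0
g(6) = mex{} = 0
g(7) = mex{} = 0
g(8) = mex{} = 0
g(9) = mex{} = 0
g(10) = mex{0} = 1
g(11) = mex{0} = 1
g(12) = mex{0} = 1
g(13) = mex{0} = 1
g(14) = mex{0} = 1
So g(14) = 1.

1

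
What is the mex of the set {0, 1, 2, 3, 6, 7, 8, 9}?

4

The values 0, 1, 2, 3 are all present; 4 is the first non-negative integer missing from the set.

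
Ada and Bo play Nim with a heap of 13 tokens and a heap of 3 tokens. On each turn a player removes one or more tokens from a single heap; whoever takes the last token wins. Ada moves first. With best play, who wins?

Compute the nim-sum pairwise:
13 XOR 3 = 14
The nim-sum is 14 ≠ 0, so this is an N-position: the player to move can win; Ada has a winning move.

Ada wins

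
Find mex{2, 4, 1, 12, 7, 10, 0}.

3

The values 0, 1, 2 are all present; 3 is the first non-negative integer missing from the set.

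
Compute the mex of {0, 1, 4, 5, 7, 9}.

The values 0, 1 are all present; 2 is the first non-negative integer missing from the set.

2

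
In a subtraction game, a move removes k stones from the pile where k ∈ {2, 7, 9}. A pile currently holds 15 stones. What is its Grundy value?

Build the Grundy sequence with g(k) = mex{g(k−s) : s ∈ {2, 7, 9}, s ≤ k}:
k:     0  1  2  3  4  5  6  7  8  9 10 11 12 13 14 15
g(k):  0  0  1  1  0  0  1  1  2  2  3  3  2  2  3  0
So g(15) = 0.

0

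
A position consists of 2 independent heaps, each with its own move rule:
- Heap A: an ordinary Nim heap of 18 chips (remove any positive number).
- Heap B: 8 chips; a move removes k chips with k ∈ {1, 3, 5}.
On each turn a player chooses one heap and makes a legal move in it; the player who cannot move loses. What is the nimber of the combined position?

18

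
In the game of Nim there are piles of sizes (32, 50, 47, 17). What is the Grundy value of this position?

44

Write each in binary and XOR column by column:
  100000  (32)
  110010  (50)
  101111  (47)
  010001  (17)
  ------
  101100  (44)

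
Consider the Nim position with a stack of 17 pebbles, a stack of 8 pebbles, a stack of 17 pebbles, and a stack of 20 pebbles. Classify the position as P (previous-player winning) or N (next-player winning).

N-position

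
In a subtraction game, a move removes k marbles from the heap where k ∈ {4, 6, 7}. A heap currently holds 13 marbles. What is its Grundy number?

Grundy values for subtraction set {4, 6, 7}:
k:     0  1  2  3  4  5  6  7  8  9 10 11 12 13
g(k):  0  0  0  0  1  1  1  1  2  2  2  0  0  0
So g(13) = 0.

0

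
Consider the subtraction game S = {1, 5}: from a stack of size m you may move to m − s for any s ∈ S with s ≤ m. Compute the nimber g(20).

Grundy values for subtraction set {1, 5}:
k:     0  1  2  3  4  5  6  7  8  9 10 11 12 13 14 15 16 17 18 19 20
g(k):  0  1  0  1  0  1  0  1  0  1  0  1  0  1  0  1  0  1  0  1  0
So g(20) = 0.

0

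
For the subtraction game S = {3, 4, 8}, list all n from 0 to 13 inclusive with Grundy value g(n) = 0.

Build the Grundy sequence with g(k) = mex{g(k−s) : s ∈ {3, 4, 8}, s ≤ k}:
k:     0  1  2  3  4  5  6  7  8  9 10 11 12 13
g(k):  0  0  0  1  1  1  2  0  2  3  1  3  0  0
The P-positions (g = 0) in 0..13 are 0, 1, 2, 7, 12, 13.

0, 1, 2, 7, 12, 13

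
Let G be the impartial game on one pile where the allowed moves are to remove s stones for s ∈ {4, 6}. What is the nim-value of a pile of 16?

Compute g(0), g(1), … for moves {4, 6}:
k:     0  1  2  3  4  5  6  7  8  9 10 11 12 13 14 15 16
g(k):  0  0  0  0  1  1  1  1  2  2  0  0  0  0  1  1  1
So g(16) = 1.

1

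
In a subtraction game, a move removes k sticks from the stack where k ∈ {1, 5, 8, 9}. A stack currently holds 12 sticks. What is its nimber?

2

Build the Grundy sequence with g(k) = mex{g(k−s) : s ∈ {1, 5, 8, 9}, s ≤ k}:
k:     0  1  2  3  4  5  6  7  8  9 10 11 12
g(k):  0  1  0  1  0  1  0  1  2  3  2  3  2
So g(12) = 2.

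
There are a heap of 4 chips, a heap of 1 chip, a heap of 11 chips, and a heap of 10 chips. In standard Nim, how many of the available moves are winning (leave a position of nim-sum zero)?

1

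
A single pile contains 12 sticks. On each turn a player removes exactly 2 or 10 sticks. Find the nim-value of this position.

Compute g(0), g(1), … for moves {2, 10}:
g(0) = mex{} = 0
g(1) = mex{} = 0
g(2) = mex{0} = 1
g(3) = mex{0} = 1
g(4) = mex{1} = 0
g(5) = mex{1} = 0
g(6) = mex{0} = 1
g(7) = mex{0} = 1
g(8) = mex{1} = 0
g(9) = mex{1} = 0
g(10) = mex{0} = 1
g(11) = mex{0} = 1
g(12) = mex{1} = 0
So g(12) = 0.

0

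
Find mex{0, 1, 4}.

2

The values 0, 1 are all present; 2 is the first non-negative integer missing from the set.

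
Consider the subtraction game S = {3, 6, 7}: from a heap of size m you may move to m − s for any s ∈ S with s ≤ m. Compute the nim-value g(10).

0

Compute g(0), g(1), … for moves {3, 6, 7}:
g(0) = mex{} = 0
g(1) = mex{} = 0
g(2) = mex{} = 0
g(3) = mex{0} = 1
g(4) = mex{0} = 1
g(5) = mex{0} = 1
g(6) = mex{0,1} = 2
g(7) = mex{0,1} = 2
g(8) = mex{0,1} = 2
g(9) = mex{0,1,2} = 3
g(10) = mex{1,2} = 0
So g(10) = 0.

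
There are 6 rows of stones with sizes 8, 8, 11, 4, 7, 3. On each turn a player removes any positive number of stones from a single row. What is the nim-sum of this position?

In binary:
  1000  (8)
  1000  (8)
  1011  (11)
  0100  (4)
  0111  (7)
  0011  (3)
  ----
  1011  (11)

11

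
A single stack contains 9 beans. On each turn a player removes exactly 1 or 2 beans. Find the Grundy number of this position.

0

Grundy values for subtraction set {1, 2}:
k:     0  1  2  3  4  5  6  7  8  9
g(k):  0  1  2  0  1  2  0  1  2  0
So g(9) = 0.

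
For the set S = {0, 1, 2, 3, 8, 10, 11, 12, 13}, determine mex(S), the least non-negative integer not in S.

The values 0, 1, 2, 3 are all present; 4 is the first non-negative integer missing from the set.

4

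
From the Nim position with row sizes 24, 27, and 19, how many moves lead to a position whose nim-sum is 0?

3

Nim-sum: 24 ⊕ 27 ⊕ 19 = 16.
The overall nim-sum is X = 16. A row of size p has a winning move iff p XOR X < p (reduce it to p XOR X).
  24: 24 XOR 16 = 8 < 24 — winning move (to 8).
  27: 27 XOR 16 = 11 < 27 — winning move (to 11).
  19: 19 XOR 16 = 3 < 19 — winning move (to 3).
That gives 3 winning moves.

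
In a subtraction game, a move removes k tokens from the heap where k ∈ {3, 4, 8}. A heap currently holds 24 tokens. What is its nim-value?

0

Build the Grundy sequence with g(k) = mex{g(k−s) : s ∈ {3, 4, 8}, s ≤ k}:
k:     0  1  2  3  4  5  6  7  8  9 10 11 12 13 14 15 16 17 18 19 20 21 22 23 24
g(k):  0  0  0  1  1  1  2  0  2  3  1  3  0  0  0  1  1  1  2  0  2  3  1  3  0
So g(24) = 0.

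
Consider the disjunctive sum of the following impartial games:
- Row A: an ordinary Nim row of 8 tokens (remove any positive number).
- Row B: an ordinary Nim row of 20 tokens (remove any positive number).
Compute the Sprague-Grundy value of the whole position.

Row A is a plain Nim row of size 8, so its Grundy value is 8.
Row B is a plain Nim row of size 20, so its Grundy value is 20.
By the Sprague-Grundy theorem, the Grundy value of a sum of independent games is the XOR of the component values.
Combined value = 8 ⊕ 20 = 28.

28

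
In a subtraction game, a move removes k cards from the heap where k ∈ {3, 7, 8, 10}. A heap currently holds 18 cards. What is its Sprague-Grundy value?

Compute g(0), g(1), … for moves {3, 7, 8, 10}:
k:     0  1  2  3  4  5  6  7  8  9 10 11 12 13 14 15 16 17 18
g(k):  0  0  0  1  1  1  0  2  2  1  3  3  2  2  4  0  3  0  1
So g(18) = 1.

1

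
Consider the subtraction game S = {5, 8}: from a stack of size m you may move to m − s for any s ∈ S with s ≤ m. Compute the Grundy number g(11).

2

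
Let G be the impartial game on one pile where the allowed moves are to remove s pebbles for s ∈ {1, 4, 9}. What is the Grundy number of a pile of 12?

0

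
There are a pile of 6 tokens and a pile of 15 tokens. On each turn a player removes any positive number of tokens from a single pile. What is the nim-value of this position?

9

Bitwise XOR of the heap sizes:
  0110  (6)
  1111  (15)
  ----
  1001  (9)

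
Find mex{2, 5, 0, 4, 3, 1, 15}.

6

The values 0, 1, 2, 3, 4, 5 are all present; 6 is the first non-negative integer missing from the set.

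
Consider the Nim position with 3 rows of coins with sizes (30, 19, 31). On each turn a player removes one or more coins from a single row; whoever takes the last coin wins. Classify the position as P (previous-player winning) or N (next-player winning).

Write each in binary and XOR column by column:
  11110  (30)
  10011  (19)
  11111  (31)
  -----
  10010  (18)
The nim-sum is 18 ≠ 0, so this is an N-position: the player to move can win.

N-position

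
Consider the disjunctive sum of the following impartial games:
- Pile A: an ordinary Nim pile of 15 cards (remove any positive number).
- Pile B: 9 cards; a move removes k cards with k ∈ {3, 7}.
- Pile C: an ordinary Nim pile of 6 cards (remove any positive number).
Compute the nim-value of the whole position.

8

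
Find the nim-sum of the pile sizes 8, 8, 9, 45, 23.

Nim-sum: 8 XOR 8 XOR 9 XOR 45 XOR 23 = 51.

51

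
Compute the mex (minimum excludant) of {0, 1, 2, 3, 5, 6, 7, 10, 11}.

The values 0, 1, 2, 3 are all present; 4 is the first non-negative integer missing from the set.

4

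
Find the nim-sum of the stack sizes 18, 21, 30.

25

Write each in binary and XOR column by column:
  10010  (18)
  10101  (21)
  11110  (30)
  -----
  11001  (25)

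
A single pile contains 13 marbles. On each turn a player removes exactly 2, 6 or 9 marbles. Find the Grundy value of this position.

2

Build the Grundy sequence with g(k) = mex{g(k−s) : s ∈ {2, 6, 9}, s ≤ k}:
k:     0  1  2  3  4  5  6  7  8  9 10 11 12 13
g(k):  0  0  1  1  0  0  1  1  0  2  1  3  0  2
So g(13) = 2.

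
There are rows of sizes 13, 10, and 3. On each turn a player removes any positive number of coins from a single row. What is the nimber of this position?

4

Compute the nim-sum pairwise:
13 XOR 10 = 7
7 XOR 3 = 4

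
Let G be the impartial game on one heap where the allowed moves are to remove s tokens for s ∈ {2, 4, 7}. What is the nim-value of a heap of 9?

0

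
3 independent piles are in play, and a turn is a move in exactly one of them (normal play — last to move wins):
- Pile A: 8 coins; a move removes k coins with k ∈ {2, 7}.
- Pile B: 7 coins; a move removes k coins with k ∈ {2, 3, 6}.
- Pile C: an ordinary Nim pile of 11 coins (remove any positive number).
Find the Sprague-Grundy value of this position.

8

For pile A, compute g(0), g(1), … with moves {2, 7}:
k:     0  1  2  3  4  5  6  7  8
g(k):  0  0  1  1  0  0  1  1  2
So g(8) = 2.
Build the Grundy sequence for pile B with g(k) = mex{g(k−s) : s ∈ {2, 3, 6}, s ≤ k}:
k:     0  1  2  3  4  5  6  7
g(k):  0  0  1  1  2  0  3  1
So g(7) = 1.
Pile C is a plain Nim pile of size 11, so its Grundy value is 11.
By the Sprague-Grundy theorem, the Grundy value of a sum of independent games is the XOR of the component values.
Combined value = 2 XOR 1 XOR 11 = 8.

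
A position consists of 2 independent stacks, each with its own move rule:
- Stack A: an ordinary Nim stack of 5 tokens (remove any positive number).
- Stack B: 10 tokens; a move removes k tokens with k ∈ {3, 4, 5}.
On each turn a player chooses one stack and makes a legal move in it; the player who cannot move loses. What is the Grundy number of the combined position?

Stack A is a plain Nim stack of size 5, so its Grundy value is 5.
Grundy values for stack B (subtraction set {3, 4, 5}):
k:     0  1  2  3  4  5  6  7  8  9 10
g(k):  0  0  0  1  1  1  2  2  0  0  0
So g(10) = 0.
The value of a disjunctive sum is the nim-sum of the parts.
Combined value = 5 XOR 0 = 5.

5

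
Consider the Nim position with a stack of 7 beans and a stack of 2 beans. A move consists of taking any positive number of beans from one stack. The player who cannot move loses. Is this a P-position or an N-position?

Nim-sum: 7 ⊕ 2 = 5.
The nim-sum is 5 ≠ 0, so this is an N-position: the player to move can win.

N-position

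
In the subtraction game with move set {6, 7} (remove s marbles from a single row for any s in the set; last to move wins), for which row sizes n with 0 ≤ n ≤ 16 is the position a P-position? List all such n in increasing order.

0, 1, 2, 3, 4, 5, 13, 14, 15, 16

Build the Grundy sequence with g(k) = mex{g(k−s) : s ∈ {6, 7}, s ≤ k}:
k:     0  1  2  3  4  5  6  7  8  9 10 11 12 13 14 15 16
g(k):  0  0  0  0  0  0  1  1  1  1  1  1  2  0  0  0  0
The P-positions (g = 0) in 0..16 are 0, 1, 2, 3, 4, 5, 13, 14, 15, 16.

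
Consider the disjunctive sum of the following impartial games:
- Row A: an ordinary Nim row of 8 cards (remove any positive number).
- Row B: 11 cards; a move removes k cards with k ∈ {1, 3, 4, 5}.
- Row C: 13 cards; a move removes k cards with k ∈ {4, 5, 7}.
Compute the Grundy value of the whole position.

Row A is a plain Nim row of size 8, so its Grundy value is 8.
Grundy values for row B (subtraction set {1, 3, 4, 5}):
g(0) = mex{} = 0
g(1) = mex{0} = 1
g(2) = mex{1} = 0
g(3) = mex{0} = 1
g(4) = mex{0,1} = 2
g(5) = mex{0,1,2} = 3
g(6) = mex{0,1,3} = 2
g(7) = mex{0,1,2} = 3
g(8) = mex{1,2,3} = 0
g(9) = mex{0,2,3} = 1
g(10) = mex{1,2,3} = 0
g(11) = mex{0,2,3} = 1
So g(11) = 1.
For row C, compute g(0), g(1), … with moves {4, 5, 7}:
k:     0  1  2  3  4  5  6  7  8  9 10 11 12 13
g(k):  0  0  0  0  1  1  1  1  2  2  2  0  0  0
So g(13) = 0.
By the Sprague-Grundy theorem, the Grundy value of a sum of independent games is the XOR of the component values.
Combined value = 8 XOR 1 XOR 0 = 9.

9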